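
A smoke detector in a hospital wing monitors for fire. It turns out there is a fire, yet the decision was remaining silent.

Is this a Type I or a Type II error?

The null hypothesis here is that there is no fire.
'Remaining silent' corresponds to failing to reject H₀.
H₀ was not rejected but H₀ is false — a Type II error (false negative).

Type II error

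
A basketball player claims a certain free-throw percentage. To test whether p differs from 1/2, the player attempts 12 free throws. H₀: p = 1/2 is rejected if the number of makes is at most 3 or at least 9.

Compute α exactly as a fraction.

α = P(S ≤ 3 or S ≥ 9 | p = 1/2), S ~ Binomial(12, 1/2).
By symmetry, α = 2·P(S ≤ 3) = 2·(1 + 12 + 66 + 220)/4096 = 598/4096 = 299/2048.

299/2048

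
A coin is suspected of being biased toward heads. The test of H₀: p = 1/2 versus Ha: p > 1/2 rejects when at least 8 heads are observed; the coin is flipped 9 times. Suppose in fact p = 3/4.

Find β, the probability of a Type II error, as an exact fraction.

45853/65536

Under the alternative p = 3/4, Y ~ Binomial(9, 3/4); β is the probability the test does not reject, P(Y < 8).
Equivalently, β = 1 − P(Y ≥ 8) = 45853/65536.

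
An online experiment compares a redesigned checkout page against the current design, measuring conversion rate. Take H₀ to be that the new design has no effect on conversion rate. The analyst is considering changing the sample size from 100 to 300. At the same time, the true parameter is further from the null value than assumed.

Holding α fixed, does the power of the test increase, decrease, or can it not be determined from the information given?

It increases.

A larger sample reduces the standard error, pulling the sampling distribution under Ha further from the non-rejection region. A larger true effect moves the Ha sampling distribution further from the H₀ critical value, making rejection more likely when Ha is true. Both changes push β in the same direction.
Since power = 1 − β and β decreases, power increases.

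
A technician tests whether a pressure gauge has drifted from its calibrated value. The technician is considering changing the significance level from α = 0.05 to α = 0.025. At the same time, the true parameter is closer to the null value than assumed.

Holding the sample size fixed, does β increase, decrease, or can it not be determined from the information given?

It increases.

Tightening α shrinks the rejection region. When Ha holds, fewer sample outcomes clear the stricter threshold, so more fall in the acceptance region. When the true parameter is near the null value, the test has a harder time distinguishing Ha from H₀. Both changes push β in the same direction.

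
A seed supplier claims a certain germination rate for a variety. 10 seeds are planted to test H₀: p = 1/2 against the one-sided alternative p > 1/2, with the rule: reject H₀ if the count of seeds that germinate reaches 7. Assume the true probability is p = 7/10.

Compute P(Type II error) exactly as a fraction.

A Type II error is failing to reject when Ha holds: with p = 7/10, β = P(Y ≤ 6).
Adding the binomial probabilities P(Y=0)+…+P(Y=6) at p = 7/10 gives 218993301/625000000.

218993301/625000000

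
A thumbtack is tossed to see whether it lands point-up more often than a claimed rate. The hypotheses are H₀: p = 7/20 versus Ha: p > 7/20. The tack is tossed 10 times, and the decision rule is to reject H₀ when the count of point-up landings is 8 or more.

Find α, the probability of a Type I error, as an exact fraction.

Under H₀, K ~ Binomial(10, 7/20), and α = P(K ≥ 8).
Summing C(10,j)(7/20)^j(13/20)^{10−j} for j = 8,…,10 gives 12342438941/2560000000000.

12342438941/2560000000000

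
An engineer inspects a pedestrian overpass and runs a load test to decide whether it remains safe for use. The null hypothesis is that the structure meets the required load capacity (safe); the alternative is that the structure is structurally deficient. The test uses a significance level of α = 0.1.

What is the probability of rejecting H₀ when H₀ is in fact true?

0.1

The significance level α is, by definition, the probability of a Type I error — P(reject H₀ | H₀ true).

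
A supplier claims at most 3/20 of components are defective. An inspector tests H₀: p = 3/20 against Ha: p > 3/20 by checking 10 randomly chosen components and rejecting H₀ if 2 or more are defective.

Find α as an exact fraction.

4666369804641/10240000000000

Under H₀, K ~ Binomial(10, 3/20); the Type I error rate is P(K ≥ 2).
α = 1 − P(K ≤ 1) = 1 − 5573630195359/10240000000000 = 4666369804641/10240000000000.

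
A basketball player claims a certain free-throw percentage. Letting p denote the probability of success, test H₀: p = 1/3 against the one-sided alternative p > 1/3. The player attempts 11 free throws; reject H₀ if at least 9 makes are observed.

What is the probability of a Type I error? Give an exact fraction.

1/729

The Type I error probability is α = P(X ≥ 9) computed under H₀, where X ~ Binomial(11, 1/3).
Summing C(11,j)(1/3)^j(2/3)^{11−j} for j = 9,…,11 gives 1/729.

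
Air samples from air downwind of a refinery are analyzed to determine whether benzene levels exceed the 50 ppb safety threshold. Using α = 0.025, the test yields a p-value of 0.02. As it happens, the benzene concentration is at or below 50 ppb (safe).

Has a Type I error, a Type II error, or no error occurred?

The conventional null hypothesis is that the benzene concentration is at or below 50 ppb (safe).
Since p = 0.02 < α = 0.025, H₀ is rejected.
H₀ is true (actually the benzene concentration is at or below 50 ppb (safe)).
Rejecting a true H₀ is a Type I error.

Type I error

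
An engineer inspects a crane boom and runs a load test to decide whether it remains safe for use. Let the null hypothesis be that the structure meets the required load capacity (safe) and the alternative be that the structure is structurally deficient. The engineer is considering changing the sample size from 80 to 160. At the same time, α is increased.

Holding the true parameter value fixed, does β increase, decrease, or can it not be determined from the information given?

It decreases.

A larger sample reduces the standard error, pulling the sampling distribution under Ha further from the non-rejection region. With a larger α the critical value moves toward the center, so more of the Ha sampling distribution lies in the rejection region. Both changes push β in the same direction.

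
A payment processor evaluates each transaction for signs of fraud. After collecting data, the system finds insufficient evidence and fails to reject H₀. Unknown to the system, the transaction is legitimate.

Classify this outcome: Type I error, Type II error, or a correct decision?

Neither — the decision is correct.

The conventional null hypothesis here is that the transaction is legitimate.
The test retained a true H₀ — the decision matches the true state.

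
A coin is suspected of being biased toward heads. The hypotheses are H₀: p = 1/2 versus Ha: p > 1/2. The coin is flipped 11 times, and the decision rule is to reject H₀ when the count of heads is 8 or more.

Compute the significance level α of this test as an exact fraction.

29/256

α = P(reject H₀ | H₀ true) = P(Y ≥ 8 | p = 1/2), with Y ~ Binomial(11, 1/2).
P(Y ≥ 8) = [C(11,8) + C(11,9) + C(11,10) + C(11,11)] / 2^11 = (165 + 55 + 11 + 1) / 2048 = 232/2048 = 29/256.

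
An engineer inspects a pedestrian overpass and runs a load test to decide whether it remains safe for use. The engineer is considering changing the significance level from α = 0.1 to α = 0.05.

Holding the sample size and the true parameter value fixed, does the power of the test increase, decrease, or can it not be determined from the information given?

Lowering α raises the bar for rejection; under Ha, the test now fails to reject on outcomes it previously would have rejected.
Since power = 1 − β and β increases, power decreases.

It decreases.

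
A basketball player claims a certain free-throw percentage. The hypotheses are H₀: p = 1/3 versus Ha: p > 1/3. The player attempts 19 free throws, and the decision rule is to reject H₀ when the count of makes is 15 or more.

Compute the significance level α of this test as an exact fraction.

Under H₀, X ~ Binomial(19, 1/3), and α = P(X ≥ 15).
P(X ≥ 15) = Σ_{j=15}^{19} C(19,j)·(1/3)^j·(2/3)^{19-j} = 23497/387420489.

23497/387420489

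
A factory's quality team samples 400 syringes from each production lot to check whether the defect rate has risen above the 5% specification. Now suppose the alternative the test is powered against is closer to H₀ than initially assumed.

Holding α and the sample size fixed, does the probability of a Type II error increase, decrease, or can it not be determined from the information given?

It increases.

When the true parameter is near the null value, the test has a harder time distinguishing Ha from H₀.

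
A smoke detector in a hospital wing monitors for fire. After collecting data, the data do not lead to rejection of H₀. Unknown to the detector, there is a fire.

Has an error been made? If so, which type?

The conventional null hypothesis here is that there is no fire.
H₀ was not rejected, but H₀ is actually false.
Failing to reject a false null hypothesis is a Type II error (false negative).

Type II error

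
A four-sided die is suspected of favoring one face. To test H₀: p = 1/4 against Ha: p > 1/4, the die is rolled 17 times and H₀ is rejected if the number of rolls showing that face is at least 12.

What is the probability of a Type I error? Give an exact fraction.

α = P(reject H₀ | H₀ true) = P(S ≥ 12 | p = 1/4), with S ~ Binomial(17, 1/4).
P(S ≥ 12) = Σ_{j=12}^{17} C(17,j)·(1/4)^j·(3/4)^{17-j} = 429025/4294967296.

429025/4294967296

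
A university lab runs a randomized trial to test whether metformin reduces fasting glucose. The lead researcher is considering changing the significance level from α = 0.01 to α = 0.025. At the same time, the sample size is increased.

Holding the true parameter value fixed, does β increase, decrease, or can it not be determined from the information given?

With a larger α the critical value moves toward the center, so more of the Ha sampling distribution lies in the rejection region. Increasing n separates the H₀ and Ha sampling distributions, so under Ha fewer outcomes land in the acceptance region. Both changes push β in the same direction.

It decreases.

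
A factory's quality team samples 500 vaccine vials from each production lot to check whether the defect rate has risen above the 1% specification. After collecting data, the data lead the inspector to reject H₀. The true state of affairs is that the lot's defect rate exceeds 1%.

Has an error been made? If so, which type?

The conventional null hypothesis here is that the lot's defect rate is 1% (within specification).
The test rejected a false H₀ — the decision matches the true state.

Neither — the decision is correct.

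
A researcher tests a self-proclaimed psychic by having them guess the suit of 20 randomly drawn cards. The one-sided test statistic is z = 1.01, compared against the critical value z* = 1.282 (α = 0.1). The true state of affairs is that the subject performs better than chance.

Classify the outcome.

The conventional null hypothesis is that the subject is guessing at random (p = 1/4).
Since z = 1.01 ≤ z* = 1.282, H₀ is not rejected.
H₀ is false (actually the subject performs better than chance).
Failing to reject a false H₀ is a Type II error.

Type II error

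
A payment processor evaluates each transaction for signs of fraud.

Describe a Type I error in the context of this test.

A Type I error would mean concluding that the transaction is fraudulent when in fact the transaction is legitimate.

With the conventional null hypothesis that the transaction is legitimate:
A Type I error is rejecting H₀ when H₀ is true.
Here that means blocking the transaction and freezing the card when actually the transaction is legitimate.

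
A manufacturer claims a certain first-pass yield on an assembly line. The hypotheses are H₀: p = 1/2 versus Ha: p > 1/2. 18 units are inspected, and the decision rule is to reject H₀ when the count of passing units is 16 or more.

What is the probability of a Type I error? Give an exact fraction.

α = P(reject H₀ | H₀ true) = P(X ≥ 16 | p = 1/2), with X ~ Binomial(18, 1/2).
P(X ≥ 16) = [C(18,16) + C(18,17) + C(18,18)] / 2^18 = (153 + 18 + 1) / 262144 = 172/262144 = 43/65536.

43/65536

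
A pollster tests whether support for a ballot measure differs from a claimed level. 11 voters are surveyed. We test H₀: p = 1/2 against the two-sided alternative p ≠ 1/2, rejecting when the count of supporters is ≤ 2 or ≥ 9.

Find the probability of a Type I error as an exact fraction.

Under H₀, S ~ Binomial(11, 1/2); α is the probability of landing in either tail, P(S ≤ 2) + P(S ≥ 9).
The two tails are symmetric, so α = 2·(1 + 11 + 55)/2^11 = 134/2048 = 67/1024.

67/1024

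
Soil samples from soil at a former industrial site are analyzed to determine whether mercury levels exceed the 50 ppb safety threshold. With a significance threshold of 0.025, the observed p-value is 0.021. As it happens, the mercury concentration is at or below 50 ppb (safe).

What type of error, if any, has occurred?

Type I error

The conventional null hypothesis is that the mercury concentration is at or below 50 ppb (safe).
Since p = 0.021 < α = 0.025, H₀ is rejected.
H₀ is true (actually the mercury concentration is at or below 50 ppb (safe)).
Rejecting a true H₀ is a Type I error.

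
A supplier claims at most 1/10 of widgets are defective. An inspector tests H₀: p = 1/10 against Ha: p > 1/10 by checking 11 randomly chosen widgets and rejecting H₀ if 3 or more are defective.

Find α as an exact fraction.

1791237017/20000000000

α = P(reject H₀ | H₀ true) = P(Y ≥ 3 | p = 1/10), Y ~ Binomial(11, 1/10).
α = 1 − P(Y ≤ 2) = 1 − 18208762983/20000000000 = 1791237017/20000000000.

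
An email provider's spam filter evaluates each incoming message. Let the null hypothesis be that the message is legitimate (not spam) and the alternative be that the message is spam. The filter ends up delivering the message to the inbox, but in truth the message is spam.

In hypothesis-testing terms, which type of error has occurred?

'Delivering the message to the inbox' corresponds to failing to reject H₀.
H₀ was not rejected but H₀ is false — a Type II error (false negative).

Type II error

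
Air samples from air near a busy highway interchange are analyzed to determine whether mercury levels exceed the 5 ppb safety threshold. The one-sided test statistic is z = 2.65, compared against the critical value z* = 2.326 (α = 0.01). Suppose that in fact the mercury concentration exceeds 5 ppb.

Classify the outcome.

Neither — the decision is correct.

The conventional null hypothesis is that the mercury concentration is at or below 5 ppb (safe).
Since z = 2.65 > z* = 2.326, H₀ is rejected.
H₀ is false (actually the mercury concentration exceeds 5 ppb).
The decision matches the true state — no error.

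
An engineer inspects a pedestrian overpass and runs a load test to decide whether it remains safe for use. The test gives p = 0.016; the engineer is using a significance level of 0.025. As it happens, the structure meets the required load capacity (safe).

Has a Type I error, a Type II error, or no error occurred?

Type I error

The conventional null hypothesis is that the structure meets the required load capacity (safe).
Since p = 0.016 < α = 0.025, H₀ is rejected.
H₀ is true (actually the structure meets the required load capacity (safe)).
Rejecting a true H₀ is a Type I error.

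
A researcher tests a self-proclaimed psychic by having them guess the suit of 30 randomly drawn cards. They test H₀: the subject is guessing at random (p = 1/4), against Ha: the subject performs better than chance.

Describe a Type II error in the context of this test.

A Type II error is failing to reject H₀ when H₀ is false.
Here that means concluding there is no evidence of ability when actually the subject performs better than chance.

A Type II error would mean concluding that the subject is guessing at random (p = 1/4) (or at least failing to establish that the subject performs better than chance) when in fact the subject performs better than chance.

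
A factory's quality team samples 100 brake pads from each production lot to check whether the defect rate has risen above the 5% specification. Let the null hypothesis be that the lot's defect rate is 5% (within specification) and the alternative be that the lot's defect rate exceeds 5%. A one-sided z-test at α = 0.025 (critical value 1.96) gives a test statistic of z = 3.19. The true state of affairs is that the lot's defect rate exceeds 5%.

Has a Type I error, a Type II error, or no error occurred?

Since z = 3.19 > z* = 1.96, H₀ is rejected.
H₀ is false (actually the lot's defect rate exceeds 5%).
The decision matches the true state — no error.

No error — this is a correct decision.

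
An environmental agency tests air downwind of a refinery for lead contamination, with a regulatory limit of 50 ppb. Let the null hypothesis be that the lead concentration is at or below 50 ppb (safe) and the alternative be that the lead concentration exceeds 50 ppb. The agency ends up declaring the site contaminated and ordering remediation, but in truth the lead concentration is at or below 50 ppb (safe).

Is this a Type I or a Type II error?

Type I error

'Declaring the site contaminated and ordering remediation' corresponds to rejecting H₀.
H₀ was rejected but H₀ is true — a Type I error (false positive).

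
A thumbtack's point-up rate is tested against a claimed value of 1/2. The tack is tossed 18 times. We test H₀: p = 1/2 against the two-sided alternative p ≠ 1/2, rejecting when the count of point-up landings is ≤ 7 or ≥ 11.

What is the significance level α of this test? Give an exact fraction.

α = P(K ≤ 7 or K ≥ 11 | p = 1/2), K ~ Binomial(18, 1/2).
The two tails are symmetric, so α = 2·(1 + 18 + 153 + 816 + 3060 + 8568 + 18564 + 31824)/2^18 = 126008/262144 = 15751/32768.

15751/32768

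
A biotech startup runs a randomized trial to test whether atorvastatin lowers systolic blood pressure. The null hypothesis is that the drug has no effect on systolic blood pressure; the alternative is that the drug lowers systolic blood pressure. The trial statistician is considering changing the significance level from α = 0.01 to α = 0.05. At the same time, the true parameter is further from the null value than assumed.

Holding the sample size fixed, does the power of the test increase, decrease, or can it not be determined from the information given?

Relaxing α lowers the evidence threshold; under Ha, outcomes that previously fell short now trigger rejection. A bigger departure from H₀ is easier for the test to detect, so it fails to reject less often. Both changes push β in the same direction.
Since power = 1 − β and β decreases, power increases.

It increases.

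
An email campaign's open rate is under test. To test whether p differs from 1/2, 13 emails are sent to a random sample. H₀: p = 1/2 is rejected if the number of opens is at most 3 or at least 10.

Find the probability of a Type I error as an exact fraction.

Under H₀, K ~ Binomial(13, 1/2); α is the probability of landing in either tail, P(K ≤ 3) + P(K ≥ 10).
Each tail has probability (1 + 13 + 78 + 286)/8192; doubling gives α = 756/8192 = 189/2048.

189/2048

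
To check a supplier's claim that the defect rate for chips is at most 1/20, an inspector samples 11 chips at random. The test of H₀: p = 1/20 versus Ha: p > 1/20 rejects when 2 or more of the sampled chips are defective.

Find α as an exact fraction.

The significance level is the probability, assuming p = 1/20, of seeing 2 or more defectives in 11 draws.
Computing the lower-tail complement: 1 − 18393198773403/20480000000000 = 2086801226597/20480000000000.

2086801226597/20480000000000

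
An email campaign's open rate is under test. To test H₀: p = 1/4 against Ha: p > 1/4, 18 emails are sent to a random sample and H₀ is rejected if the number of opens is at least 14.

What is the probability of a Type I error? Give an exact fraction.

Under H₀, S ~ Binomial(18, 1/4), and α = P(S ≥ 14).
Adding the binomial terms for j = 14 through 18 with p = 1/4 yields 67831/17179869184.

67831/17179869184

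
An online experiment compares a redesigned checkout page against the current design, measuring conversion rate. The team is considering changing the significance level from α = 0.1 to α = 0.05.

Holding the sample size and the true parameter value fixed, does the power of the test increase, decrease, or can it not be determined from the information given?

Tightening α shrinks the rejection region. When Ha holds, fewer sample outcomes clear the stricter threshold, so more fall in the acceptance region.
Since power = 1 − β and β increases, power decreases.

It decreases.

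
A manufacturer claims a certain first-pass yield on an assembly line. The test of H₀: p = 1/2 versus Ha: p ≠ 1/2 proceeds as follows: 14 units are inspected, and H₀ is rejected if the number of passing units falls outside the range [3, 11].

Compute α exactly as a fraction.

Under H₀, S ~ Binomial(14, 1/2); α is the probability of landing in either tail, P(S ≤ 2) + P(S ≥ 12).
Each tail has probability (1 + 14 + 91)/16384; doubling gives α = 212/16384 = 53/4096.

53/4096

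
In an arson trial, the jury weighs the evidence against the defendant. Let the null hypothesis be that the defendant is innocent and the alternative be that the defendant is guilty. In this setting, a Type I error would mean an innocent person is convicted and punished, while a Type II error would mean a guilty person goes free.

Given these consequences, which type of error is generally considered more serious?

The Type I consequence (an innocent person is convicted and punished) is more severe than the Type II consequence (a guilty person goes free).

Type I error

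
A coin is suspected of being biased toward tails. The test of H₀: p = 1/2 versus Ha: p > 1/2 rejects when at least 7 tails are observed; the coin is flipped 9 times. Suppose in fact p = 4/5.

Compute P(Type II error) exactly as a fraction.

A Type II error is failing to reject when Ha holds: with p = 4/5, β = P(S ≤ 6).
Summing C(9,j)·(4/5)^j·(1/5)^{9-j} for j = 0..6 gives 511333/1953125.

511333/1953125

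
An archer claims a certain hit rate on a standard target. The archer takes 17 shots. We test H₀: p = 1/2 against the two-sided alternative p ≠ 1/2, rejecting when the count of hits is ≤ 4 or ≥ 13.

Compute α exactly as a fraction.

α = P(X ≤ 4 or X ≥ 13 | p = 1/2), X ~ Binomial(17, 1/2).
The two tails are symmetric, so α = 2·(1 + 17 + 136 + 680 + 2380)/2^17 = 6428/131072 = 1607/32768.

1607/32768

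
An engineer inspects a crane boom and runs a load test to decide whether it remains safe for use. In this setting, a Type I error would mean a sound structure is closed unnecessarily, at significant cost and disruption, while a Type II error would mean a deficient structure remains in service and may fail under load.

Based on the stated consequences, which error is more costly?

Type II error

The Type II consequence (a deficient structure remains in service and may fail under load) is more severe than the Type I consequence (a sound structure is closed unnecessarily, at significant cost and disruption).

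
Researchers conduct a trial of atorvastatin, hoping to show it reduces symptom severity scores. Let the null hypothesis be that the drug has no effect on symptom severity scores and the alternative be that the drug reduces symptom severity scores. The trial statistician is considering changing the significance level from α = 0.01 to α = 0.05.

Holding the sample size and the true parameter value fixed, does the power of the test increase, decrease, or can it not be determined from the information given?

With a larger α the critical value moves toward the center, so more of the Ha sampling distribution lies in the rejection region.
Since power = 1 − β and β decreases, power increases.

It increases.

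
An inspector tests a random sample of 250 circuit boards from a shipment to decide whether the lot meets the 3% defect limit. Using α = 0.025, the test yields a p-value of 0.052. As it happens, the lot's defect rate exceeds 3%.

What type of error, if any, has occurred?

The conventional null hypothesis is that the lot's defect rate is 3% (within specification).
Since p = 0.052 ≥ α = 0.025, H₀ is not rejected.
H₀ is false (actually the lot's defect rate exceeds 3%).
Failing to reject a false H₀ is a Type II error.

Type II error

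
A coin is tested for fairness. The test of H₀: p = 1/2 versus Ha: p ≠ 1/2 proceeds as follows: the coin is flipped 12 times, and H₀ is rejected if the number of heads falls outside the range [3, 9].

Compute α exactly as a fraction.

α = P(X ≤ 2 or X ≥ 10 | p = 1/2), X ~ Binomial(12, 1/2).
By symmetry, α = 2·P(X ≤ 2) = 2·(1 + 12 + 66)/4096 = 158/4096 = 79/2048.

79/2048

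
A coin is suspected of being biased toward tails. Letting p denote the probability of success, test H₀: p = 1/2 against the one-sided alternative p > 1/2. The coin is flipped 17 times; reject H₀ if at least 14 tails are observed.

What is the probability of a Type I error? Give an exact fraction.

417/65536

Under H₀, X ~ Binomial(17, 1/2), and α = P(X ≥ 14).
Summing the upper tail: (680 + 136 + 17 + 1) / 2^17 = 834/131072 = 417/65536.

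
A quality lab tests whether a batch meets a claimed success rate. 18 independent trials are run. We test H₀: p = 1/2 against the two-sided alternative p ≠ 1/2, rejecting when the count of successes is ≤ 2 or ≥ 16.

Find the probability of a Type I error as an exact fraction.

43/32768

The significance level is the null-hypothesis probability of the rejection region {≤2} ∪ {≥16}.
Each tail has probability (1 + 18 + 153)/262144; doubling gives α = 344/262144 = 43/32768.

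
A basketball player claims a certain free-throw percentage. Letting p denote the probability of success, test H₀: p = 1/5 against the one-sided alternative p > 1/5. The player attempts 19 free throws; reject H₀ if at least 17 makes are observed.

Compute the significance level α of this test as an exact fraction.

2813/19073486328125

Under H₀, Y ~ Binomial(19, 1/5), and α = P(Y ≥ 17).
Summing C(19,j)(1/5)^j(4/5)^{19−j} for j = 17,…,19 gives 2813/19073486328125.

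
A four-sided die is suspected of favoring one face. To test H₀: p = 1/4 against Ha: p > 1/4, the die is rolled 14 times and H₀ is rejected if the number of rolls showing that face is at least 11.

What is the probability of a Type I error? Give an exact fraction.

5345/134217728

α = P(reject H₀ | H₀ true) = P(S ≥ 11 | p = 1/4), with S ~ Binomial(14, 1/4).
P(S ≥ 11) = Σ_{j=11}^{14} C(14,j)·(1/4)^j·(3/4)^{14-j} = 5345/134217728.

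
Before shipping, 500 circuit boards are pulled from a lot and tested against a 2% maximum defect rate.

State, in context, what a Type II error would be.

A Type II error would mean concluding that the lot's defect rate is 2% (within specification) (or at least failing to establish that the lot's defect rate exceeds 2%) when in fact the lot's defect rate exceeds 2%.

With the conventional null hypothesis that the lot's defect rate is 2% (within specification):
A Type II error is failing to reject H₀ when H₀ is false.
Here that means accepting the lot and shipping it when actually the lot's defect rate exceeds 2%.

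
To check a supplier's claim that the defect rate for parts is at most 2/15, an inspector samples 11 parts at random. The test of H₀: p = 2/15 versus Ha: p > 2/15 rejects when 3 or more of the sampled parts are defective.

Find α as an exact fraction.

The significance level is the probability, assuming p = 2/15, of seeing 3 or more defectives in 11 draws.
Computing the lower-tail complement: 1 − 10604499373/12814453125 = 2209953752/12814453125.

2209953752/12814453125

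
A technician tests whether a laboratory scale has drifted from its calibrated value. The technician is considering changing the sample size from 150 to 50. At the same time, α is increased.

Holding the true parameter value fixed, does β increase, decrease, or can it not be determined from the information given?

The first change alone would make β increase; the second alone would make β decrease. Which effect dominates depends on the magnitudes, which are not given.

Cannot be determined from the information given.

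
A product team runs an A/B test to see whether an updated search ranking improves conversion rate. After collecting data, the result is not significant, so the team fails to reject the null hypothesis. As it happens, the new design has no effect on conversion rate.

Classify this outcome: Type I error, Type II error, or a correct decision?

No error (correct decision).

The conventional null hypothesis here is that the new design has no effect on conversion rate.
The test retained a true H₀ — the decision matches the true state.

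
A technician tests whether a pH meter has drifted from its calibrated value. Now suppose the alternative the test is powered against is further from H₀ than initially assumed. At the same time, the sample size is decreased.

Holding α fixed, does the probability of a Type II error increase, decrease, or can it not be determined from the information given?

The first change alone would make β decrease; the second alone would make β increase. Which effect dominates depends on the magnitudes, which are not given.

Cannot be determined from the information given.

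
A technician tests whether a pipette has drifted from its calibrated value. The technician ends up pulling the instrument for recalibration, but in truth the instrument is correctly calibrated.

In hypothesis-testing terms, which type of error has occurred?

Type I error

The null hypothesis here is that the instrument is correctly calibrated.
'Pulling the instrument for recalibration' corresponds to rejecting H₀.
H₀ was rejected but H₀ is true — a Type I error (false positive).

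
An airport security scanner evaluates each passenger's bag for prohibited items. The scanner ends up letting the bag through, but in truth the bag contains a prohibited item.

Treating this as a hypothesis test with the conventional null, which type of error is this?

Type II error

The null hypothesis here is that the bag contains no prohibited items.
'Letting the bag through' corresponds to failing to reject H₀.
H₀ was not rejected but H₀ is false — a Type II error (false negative).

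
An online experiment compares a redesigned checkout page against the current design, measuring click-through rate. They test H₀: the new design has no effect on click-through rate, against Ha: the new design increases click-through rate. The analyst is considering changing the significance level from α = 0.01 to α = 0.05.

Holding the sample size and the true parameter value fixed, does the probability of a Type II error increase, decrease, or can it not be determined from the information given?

It decreases.

A larger α widens the rejection region, so when the alternative is true more outcomes lead to rejection — failing to reject becomes less likely.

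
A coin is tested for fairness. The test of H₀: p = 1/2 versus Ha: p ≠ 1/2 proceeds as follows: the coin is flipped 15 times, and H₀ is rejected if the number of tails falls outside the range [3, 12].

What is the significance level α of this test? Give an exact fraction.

The significance level is the null-hypothesis probability of the rejection region {≤2} ∪ {≥13}.
By symmetry, α = 2·P(Y ≤ 2) = 2·(1 + 15 + 105)/32768 = 242/32768 = 121/16384.

121/16384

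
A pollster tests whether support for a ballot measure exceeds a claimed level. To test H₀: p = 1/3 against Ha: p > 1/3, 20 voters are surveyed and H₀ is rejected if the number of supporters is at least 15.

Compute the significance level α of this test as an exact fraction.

The Type I error probability is α = P(X ≥ 15) computed under H₀, where X ~ Binomial(20, 1/3).
P(X ≥ 15) = Σ_{j=15}^{20} C(20,j)·(1/3)^j·(2/3)^{20-j} = 64841/387420489.

64841/387420489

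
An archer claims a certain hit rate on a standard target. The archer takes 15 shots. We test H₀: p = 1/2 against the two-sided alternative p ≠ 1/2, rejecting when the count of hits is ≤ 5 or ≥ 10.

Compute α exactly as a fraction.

309/1024

The significance level is the null-hypothesis probability of the rejection region {≤5} ∪ {≥10}.
Each tail has probability (1 + 15 + 105 + 455 + 1365 + 3003)/32768; doubling gives α = 9888/32768 = 309/1024.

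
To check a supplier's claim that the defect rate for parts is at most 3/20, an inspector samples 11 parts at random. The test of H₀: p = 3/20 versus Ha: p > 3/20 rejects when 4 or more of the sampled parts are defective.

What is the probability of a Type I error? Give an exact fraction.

The significance level is the probability, assuming p = 3/20, of seeing 4 or more defectives in 11 draws.
Computing the lower-tail complement: 1 − 4764442332203/5120000000000 = 355557667797/5120000000000.

355557667797/5120000000000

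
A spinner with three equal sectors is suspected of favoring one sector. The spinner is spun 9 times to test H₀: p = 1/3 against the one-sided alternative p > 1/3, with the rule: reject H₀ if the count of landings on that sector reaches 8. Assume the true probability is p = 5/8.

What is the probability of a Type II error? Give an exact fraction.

A Type II error is failing to reject when Ha holds: with p = 5/8, β = P(S ≤ 7).
Equivalently, β = 1 − P(S ≥ 8) = 3803679/4194304.

3803679/4194304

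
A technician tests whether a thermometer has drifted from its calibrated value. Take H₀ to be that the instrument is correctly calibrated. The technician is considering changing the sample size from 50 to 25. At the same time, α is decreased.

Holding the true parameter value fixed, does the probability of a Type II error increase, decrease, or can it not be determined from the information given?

A smaller sample increases the standard error, so the sampling distributions under H₀ and Ha overlap more. Lowering α raises the bar for rejection; under Ha, the test now fails to reject on outcomes it previously would have rejected. Both changes push β in the same direction.

It increases.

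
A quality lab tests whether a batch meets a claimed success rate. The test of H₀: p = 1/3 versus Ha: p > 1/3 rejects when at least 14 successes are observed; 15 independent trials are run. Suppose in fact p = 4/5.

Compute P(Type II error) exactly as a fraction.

Under the alternative p = 4/5, X ~ Binomial(15, 4/5); β is the probability the test does not reject, P(X < 14).
Adding the binomial probabilities P(X=0)+…+P(X=13) at p = 4/5 gives 25417304461/30517578125.

25417304461/30517578125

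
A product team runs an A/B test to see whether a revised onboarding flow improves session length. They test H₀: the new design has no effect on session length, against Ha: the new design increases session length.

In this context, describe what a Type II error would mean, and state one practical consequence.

A Type II error would mean concluding that the new design has no effect on session length (or at least failing to establish that the new design increases session length) when in fact the new design increases session length. Consequence: a genuinely better design is discarded.

A Type II error is failing to reject H₀ when H₀ is false.
Here that means keeping the current design when actually the new design increases session length.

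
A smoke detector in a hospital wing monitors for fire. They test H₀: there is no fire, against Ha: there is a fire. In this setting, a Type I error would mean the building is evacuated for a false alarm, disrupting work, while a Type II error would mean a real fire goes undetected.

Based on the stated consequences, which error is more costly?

Type II error

The Type II consequence (a real fire goes undetected) is more severe than the Type I consequence (the building is evacuated for a false alarm, disrupting work).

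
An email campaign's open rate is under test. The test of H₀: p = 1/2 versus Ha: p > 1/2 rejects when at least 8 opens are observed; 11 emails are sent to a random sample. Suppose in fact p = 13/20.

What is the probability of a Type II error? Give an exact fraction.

A Type II error is failing to reject when Ha holds: with p = 13/20, β = P(X ≤ 7).
Equivalently, β = 1 − P(X ≥ 8) = 2941183244209/5120000000000.

2941183244209/5120000000000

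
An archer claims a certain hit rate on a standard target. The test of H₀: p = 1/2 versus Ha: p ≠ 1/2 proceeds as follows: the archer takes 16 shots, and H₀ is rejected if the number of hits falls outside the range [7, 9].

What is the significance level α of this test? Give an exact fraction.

14893/32768

The significance level is the null-hypothesis probability of the rejection region {≤6} ∪ {≥10}.
Each tail has probability (1 + 16 + 120 + 560 + 1820 + 4368 + 8008)/65536; doubling gives α = 29786/65536 = 14893/32768.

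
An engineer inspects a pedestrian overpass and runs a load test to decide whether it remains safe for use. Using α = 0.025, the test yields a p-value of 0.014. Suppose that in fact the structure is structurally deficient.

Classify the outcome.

The conventional null hypothesis is that the structure meets the required load capacity (safe).
Since p = 0.014 < α = 0.025, H₀ is rejected.
H₀ is false (actually the structure is structurally deficient).
The decision matches the true state — no error.

No error (correct decision).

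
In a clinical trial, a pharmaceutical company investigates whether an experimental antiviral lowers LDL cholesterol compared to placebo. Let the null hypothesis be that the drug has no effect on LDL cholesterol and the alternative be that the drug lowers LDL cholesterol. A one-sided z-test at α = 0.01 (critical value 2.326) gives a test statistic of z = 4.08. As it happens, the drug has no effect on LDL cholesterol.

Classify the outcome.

Type I error

Since z = 4.08 > z* = 2.326, H₀ is rejected.
H₀ is true (actually the drug has no effect on LDL cholesterol).
Rejecting a true H₀ is a Type I error.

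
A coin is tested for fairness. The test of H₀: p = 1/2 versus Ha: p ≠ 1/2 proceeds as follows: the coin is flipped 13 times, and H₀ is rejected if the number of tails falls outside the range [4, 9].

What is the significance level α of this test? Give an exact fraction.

α = P(X ≤ 3 or X ≥ 10 | p = 1/2), X ~ Binomial(13, 1/2).
The two tails are symmetric, so α = 2·(1 + 13 + 78 + 286)/2^13 = 756/8192 = 189/2048.

189/2048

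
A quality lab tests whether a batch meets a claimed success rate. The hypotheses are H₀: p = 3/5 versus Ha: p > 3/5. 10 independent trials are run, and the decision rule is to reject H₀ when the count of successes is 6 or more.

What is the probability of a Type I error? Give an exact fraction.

Under H₀, Y ~ Binomial(10, 3/5), and α = P(Y ≥ 6).
Adding the binomial terms for j = 6 through 10 with p = 3/5 yields 6182649/9765625.

6182649/9765625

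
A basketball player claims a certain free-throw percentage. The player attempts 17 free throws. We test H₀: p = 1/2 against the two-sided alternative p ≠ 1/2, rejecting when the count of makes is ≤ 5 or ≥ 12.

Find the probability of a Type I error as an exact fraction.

Under H₀, S ~ Binomial(17, 1/2); α is the probability of landing in either tail, P(S ≤ 5) + P(S ≥ 12).
By symmetry, α = 2·P(S ≤ 5) = 2·(1 + 17 + 136 + 680 + 2380 + 6188)/131072 = 18804/131072 = 4701/32768.

4701/32768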